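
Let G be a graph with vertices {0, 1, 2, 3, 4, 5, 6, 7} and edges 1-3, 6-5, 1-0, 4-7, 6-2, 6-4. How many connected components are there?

2

Starting from 0 we can reach 0, 1, 3. That is one component of size 3.
Starting from 2 we can reach 2, 4, 5, 6, 7. That is one component of size 5.
Total: 2 components.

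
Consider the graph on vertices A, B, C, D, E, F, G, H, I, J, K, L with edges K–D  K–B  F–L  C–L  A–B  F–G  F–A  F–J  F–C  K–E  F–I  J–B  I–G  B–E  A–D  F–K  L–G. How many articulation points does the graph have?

1

Removing F increases the component count from 2 to 3, so F is a cut vertex.
By contrast removing L leaves 2 components; it is not a cut vertex. No other vertex is a cut vertex either.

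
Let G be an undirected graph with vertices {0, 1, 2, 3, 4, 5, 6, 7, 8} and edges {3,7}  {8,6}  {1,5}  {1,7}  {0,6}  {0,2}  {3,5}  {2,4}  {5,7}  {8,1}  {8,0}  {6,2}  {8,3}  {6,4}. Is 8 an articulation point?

Yes

Deleting 8 raises the number of components from 1 to 2, so 8 is a cut vertex.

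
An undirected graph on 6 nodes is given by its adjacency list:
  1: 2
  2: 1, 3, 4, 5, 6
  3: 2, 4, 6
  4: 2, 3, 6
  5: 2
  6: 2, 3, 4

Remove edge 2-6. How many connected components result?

1

2 and 6 are still connected via 2-4-6, so the component count stays at 1.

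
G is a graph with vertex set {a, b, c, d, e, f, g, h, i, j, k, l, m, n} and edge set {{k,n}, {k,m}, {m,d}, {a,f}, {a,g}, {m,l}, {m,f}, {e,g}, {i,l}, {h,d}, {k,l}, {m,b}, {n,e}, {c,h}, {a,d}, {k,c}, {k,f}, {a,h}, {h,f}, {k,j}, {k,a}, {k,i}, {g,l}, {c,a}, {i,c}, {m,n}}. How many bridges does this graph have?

The edges on the cycle k-m-d-a-c-i-k are not bridges since each lies on that cycle.
But removing m—b disconnects m from b; removing k—j disconnects k from j — these are bridges.
That makes 2 bridges.

2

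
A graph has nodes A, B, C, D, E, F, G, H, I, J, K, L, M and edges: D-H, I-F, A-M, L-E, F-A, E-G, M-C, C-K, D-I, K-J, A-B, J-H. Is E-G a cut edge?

Yes

Removing E-G leaves no path between E and G: the component count goes from 2 to 3. So it is a bridge.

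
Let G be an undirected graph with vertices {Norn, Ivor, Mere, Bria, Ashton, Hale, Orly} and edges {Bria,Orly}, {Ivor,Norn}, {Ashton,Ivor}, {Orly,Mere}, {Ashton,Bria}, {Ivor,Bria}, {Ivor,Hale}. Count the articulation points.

Removing Bria increases the component count from 1 to 2, so Bria is a cut vertex.
Removing Ivor increases the component count from 1 to 3, so Ivor is a cut vertex.
Removing Orly increases the component count from 1 to 2, so Orly is a cut vertex.
By contrast removing Ashton leaves 1 component; it is not a cut vertex. No other vertex is a cut vertex either.

3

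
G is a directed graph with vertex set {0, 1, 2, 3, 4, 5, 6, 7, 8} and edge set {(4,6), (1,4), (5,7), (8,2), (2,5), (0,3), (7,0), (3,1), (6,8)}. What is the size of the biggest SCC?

9

{0, 1, 2, 3, 4, 5, 6, 7, 8} are all mutually reachable — one SCC of size 9.
The largest has 9 vertices.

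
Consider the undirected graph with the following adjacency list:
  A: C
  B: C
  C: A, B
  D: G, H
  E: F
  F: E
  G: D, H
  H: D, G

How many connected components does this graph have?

Starting from E we can reach E, F. That is one component of size 2.
Starting from A we can reach A, B, C. That is one component of size 3.
Starting from D we can reach D, G, H. That is one component of size 3.
Total: 3 components.

3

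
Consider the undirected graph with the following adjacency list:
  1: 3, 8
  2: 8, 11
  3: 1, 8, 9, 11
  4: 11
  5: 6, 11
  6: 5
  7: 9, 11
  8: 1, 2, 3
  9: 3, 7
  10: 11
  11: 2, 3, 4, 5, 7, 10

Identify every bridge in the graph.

10-11, 11-4, 11-5, 5-6

The edges on the cycle 3-11-2-8-1-3 are not bridges since each lies on that cycle.
But removing 5-6 disconnects 5 from 6; removing 4-11 disconnects 4 from 11; removing 5-11 disconnects 5 from 11; removing 11-10 disconnects 11 from 10 — these are bridges.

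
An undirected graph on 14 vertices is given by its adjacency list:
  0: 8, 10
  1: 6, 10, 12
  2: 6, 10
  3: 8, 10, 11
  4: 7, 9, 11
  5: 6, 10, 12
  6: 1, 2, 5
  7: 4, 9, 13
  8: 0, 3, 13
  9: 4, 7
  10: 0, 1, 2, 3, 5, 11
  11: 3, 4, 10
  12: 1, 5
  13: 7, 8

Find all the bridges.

none

The edges on the cycle 10-3-11-10 are not bridges since each lies on that cycle.
Every edge lies on some cycle, so there are no bridges.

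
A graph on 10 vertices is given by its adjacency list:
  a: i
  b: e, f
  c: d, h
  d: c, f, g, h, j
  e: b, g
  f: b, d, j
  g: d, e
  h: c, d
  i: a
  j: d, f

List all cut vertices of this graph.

d

Removing d increases the component count from 2 to 3, so d is a cut vertex.
By contrast removing h leaves 2 components; it is not a cut vertex. No other vertex is a cut vertex either.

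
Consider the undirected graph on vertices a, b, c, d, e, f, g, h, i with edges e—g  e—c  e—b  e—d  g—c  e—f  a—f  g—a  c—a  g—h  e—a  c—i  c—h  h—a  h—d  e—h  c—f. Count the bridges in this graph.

The edges on the cycle e-g-c-e are not bridges since each lies on that cycle.
But removing i—c disconnects i from c; removing e—b disconnects e from b — these are bridges.
That makes 2 bridges.

2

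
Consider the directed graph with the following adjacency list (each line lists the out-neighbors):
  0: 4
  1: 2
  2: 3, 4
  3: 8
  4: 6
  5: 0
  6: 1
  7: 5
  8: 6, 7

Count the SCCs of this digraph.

{0, 1, 2, 3, 4, 5, 6, 7, 8} are all mutually reachable — one SCC of size 9.
That gives 1 strongly connected component.

1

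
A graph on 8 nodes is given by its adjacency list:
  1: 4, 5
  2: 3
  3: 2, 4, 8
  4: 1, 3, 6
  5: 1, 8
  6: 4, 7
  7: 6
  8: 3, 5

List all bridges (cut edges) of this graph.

2-3, 4-6, 6-7

The edges on the cycle 8-3-4-1-5-8 are not bridges since each lies on that cycle.
But removing 6-7 disconnects 6 from 7; removing 3-2 disconnects 3 from 2; removing 4-6 disconnects 4 from 6 — these are bridges.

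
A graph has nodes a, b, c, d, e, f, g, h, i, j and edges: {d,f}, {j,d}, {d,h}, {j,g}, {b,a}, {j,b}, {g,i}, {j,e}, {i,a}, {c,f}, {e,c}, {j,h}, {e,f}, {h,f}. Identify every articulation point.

Removing j increases the component count from 1 to 2, so j is a cut vertex.
By contrast removing a leaves 1 component; it is not a cut vertex. No other vertex is a cut vertex either.

j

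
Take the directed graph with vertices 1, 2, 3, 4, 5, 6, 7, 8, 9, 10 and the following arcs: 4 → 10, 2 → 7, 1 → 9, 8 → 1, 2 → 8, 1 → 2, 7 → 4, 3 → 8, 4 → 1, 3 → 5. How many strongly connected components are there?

6

{1, 2, 4, 7, 8} are all mutually reachable — one SCC of size 5.
{6} is an SCC by itself.
{5} is an SCC by itself.
{10} is an SCC by itself.
{3} is an SCC by itself.
(and 1 more singleton SCC)
That gives 6 strongly connected components.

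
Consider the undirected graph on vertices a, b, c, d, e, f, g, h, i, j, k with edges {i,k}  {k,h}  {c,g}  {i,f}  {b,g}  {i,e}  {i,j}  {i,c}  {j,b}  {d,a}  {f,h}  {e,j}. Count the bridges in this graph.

The edges on the cycle i-e-j-i are not bridges since each lies on that cycle.
But removing d-a disconnects d from a — this is a bridge.

1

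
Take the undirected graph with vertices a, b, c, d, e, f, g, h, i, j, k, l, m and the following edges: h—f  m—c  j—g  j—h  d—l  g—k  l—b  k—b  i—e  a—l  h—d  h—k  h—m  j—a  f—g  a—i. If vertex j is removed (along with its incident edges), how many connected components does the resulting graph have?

1

With j gone, the remaining components are: {a, b, c, d, e, f, g, h, i, k, l, m}.
That is 1 component.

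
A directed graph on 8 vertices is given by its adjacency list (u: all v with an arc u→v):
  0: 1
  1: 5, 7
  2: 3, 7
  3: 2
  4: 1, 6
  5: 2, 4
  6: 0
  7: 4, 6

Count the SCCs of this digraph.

1

{0, 1, 2, 3, 4, 5, 6, 7} are all mutually reachable — one SCC of size 8.
That gives 1 strongly connected component.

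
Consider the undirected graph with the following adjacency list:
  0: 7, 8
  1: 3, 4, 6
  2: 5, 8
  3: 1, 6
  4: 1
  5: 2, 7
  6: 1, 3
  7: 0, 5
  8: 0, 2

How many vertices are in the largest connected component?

5

Starting from 1 we can reach 1, 3, 4, 6. That is one component of size 4.
Starting from 0 we can reach 0, 2, 5, 7, 8. That is one component of size 5.
The largest has 5 vertices.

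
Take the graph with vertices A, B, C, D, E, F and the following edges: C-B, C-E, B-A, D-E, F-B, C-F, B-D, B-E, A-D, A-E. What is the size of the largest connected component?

6

Starting from A we can reach A, B, C, D, E, F. That is one component of size 6.
The largest has 6 vertices.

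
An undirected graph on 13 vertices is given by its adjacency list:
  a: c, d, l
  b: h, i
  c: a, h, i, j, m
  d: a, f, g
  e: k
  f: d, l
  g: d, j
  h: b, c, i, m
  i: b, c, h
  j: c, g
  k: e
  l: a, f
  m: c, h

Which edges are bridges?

The edges on the cycle c-i-b-h-c are not bridges since each lies on that cycle.
But removing k-e disconnects k from e — this is a bridge.

e-k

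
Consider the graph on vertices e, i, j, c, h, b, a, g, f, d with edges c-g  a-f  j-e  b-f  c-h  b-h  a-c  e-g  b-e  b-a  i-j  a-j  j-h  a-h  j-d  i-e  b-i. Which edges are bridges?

The edges on the cycle b-a-c-g-e-j-i-b are not bridges since each lies on that cycle.
But removing j-d disconnects j from d — this is a bridge.

d-j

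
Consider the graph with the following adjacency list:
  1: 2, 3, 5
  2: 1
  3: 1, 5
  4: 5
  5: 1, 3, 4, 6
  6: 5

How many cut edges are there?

The edges on the cycle 1-5-3-1 are not bridges since each lies on that cycle.
But removing 5-4 disconnects 5 from 4; removing 5-6 disconnects 5 from 6; removing 1-2 disconnects 1 from 2 — these are bridges.
That makes 3 bridges.

3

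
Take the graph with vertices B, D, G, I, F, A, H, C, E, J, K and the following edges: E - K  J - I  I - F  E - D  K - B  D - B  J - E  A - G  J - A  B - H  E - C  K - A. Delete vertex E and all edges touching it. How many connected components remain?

With E gone, the remaining components are: {C}; {A, B, D, F, G, H, I, J, K}.
That is 2 components.

2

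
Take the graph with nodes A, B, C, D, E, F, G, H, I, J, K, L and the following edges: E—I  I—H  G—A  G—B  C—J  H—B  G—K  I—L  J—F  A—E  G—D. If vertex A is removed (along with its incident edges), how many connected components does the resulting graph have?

With A gone, the remaining components are: {C, F, J}; {B, D, E, G, H, I, K, L}.
That is 2 components.

2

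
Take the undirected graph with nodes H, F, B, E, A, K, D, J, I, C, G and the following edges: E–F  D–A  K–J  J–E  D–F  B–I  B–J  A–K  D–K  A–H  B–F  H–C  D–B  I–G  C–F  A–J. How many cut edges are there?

The edges on the cycle D-B-J-K-D are not bridges since each lies on that cycle.
But removing G–I disconnects G from I; removing B–I disconnects B from I — these are bridges.
That makes 2 bridges.

2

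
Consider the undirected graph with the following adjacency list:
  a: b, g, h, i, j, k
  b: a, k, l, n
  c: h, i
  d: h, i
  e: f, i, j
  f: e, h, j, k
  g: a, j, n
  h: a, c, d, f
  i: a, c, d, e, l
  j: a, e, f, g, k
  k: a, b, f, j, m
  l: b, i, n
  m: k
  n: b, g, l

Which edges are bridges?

k-m

The edges on the cycle a-i-e-f-j-g-a are not bridges since each lies on that cycle.
But removing m-k disconnects m from k — this is a bridge.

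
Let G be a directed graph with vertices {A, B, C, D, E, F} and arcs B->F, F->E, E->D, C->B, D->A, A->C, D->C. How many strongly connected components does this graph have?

{A, B, C, D, E, F} are all mutually reachable — one SCC of size 6.
That gives 1 strongly connected component.

1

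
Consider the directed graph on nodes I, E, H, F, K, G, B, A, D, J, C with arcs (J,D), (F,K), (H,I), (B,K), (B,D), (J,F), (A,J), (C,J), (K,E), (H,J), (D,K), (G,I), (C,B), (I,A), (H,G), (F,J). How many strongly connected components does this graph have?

10

{F, J} are all mutually reachable — one SCC of size 2.
{B} is an SCC by itself.
{K} is an SCC by itself.
{G} is an SCC by itself.
{A} is an SCC by itself.
(and 5 more singleton SCCs)
That gives 10 strongly connected components.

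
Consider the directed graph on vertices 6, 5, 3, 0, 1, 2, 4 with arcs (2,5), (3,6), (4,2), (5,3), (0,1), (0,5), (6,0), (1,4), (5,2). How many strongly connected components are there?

1

{0, 1, 2, 3, 4, 5, 6} are all mutually reachable — one SCC of size 7.
That gives 1 strongly connected component.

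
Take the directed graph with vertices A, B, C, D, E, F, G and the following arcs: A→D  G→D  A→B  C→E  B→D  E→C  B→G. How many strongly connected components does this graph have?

{C, E} are all mutually reachable — one SCC of size 2.
{G} is an SCC by itself.
{B} is an SCC by itself.
{F} is an SCC by itself.
{A} is an SCC by itself.
(and 1 more singleton SCC)
That gives 6 strongly connected components.

6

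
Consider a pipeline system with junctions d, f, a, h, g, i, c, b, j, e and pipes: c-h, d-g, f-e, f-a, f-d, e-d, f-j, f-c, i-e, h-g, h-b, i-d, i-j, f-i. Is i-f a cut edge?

No

After removing i-f, the path i-e-f still connects them, so the edge is not a bridge.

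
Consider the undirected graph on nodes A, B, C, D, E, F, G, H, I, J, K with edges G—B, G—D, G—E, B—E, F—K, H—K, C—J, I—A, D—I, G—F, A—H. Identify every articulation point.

G

Removing G increases the component count from 2 to 3, so G is a cut vertex.
By contrast removing H leaves 2 components; it is not a cut vertex. No other vertex is a cut vertex either.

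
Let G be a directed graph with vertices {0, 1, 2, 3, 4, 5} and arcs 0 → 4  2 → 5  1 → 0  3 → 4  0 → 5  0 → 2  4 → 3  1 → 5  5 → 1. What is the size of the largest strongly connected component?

{0, 1, 2, 5} are all mutually reachable — one SCC of size 4.
{3, 4} are all mutually reachable — one SCC of size 2.
The largest has 4 vertices.

4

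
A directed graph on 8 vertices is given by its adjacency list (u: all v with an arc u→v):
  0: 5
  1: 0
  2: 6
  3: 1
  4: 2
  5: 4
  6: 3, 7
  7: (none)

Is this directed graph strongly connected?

No

There is no directed path from 7 to 0, so the graph is not strongly connected.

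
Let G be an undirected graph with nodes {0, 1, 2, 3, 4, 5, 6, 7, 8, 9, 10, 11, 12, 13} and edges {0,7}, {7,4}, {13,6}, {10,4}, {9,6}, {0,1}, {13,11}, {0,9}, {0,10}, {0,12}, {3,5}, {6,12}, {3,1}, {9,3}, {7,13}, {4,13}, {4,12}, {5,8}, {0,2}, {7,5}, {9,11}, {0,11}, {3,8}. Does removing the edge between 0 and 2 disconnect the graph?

Removing 0—2 leaves no path between 0 and 2: the component count goes from 1 to 2. So it is a bridge.

Yes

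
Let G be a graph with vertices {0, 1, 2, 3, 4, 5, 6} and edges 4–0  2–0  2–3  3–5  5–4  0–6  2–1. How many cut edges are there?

The edges on the cycle 2-3-5-4-0-2 are not bridges since each lies on that cycle.
But removing 0–6 disconnects 0 from 6; removing 2–1 disconnects 2 from 1 — these are bridges.
That makes 2 bridges.

2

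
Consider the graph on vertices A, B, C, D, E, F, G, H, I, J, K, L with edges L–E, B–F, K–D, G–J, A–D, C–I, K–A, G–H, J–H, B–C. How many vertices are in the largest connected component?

Starting from E we can reach E, L. That is one component of size 2.
Starting from G we can reach G, H, J. That is one component of size 3.
Starting from A we can reach A, D, K. That is one component of size 3.
Starting from B we can reach B, C, F, I. That is one component of size 4.
The largest has 4 vertices.

4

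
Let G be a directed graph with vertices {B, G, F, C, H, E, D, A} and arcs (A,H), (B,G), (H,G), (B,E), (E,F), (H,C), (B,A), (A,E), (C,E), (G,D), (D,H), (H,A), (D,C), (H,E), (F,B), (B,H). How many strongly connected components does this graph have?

1

{A, B, C, D, E, F, G, H} are all mutually reachable — one SCC of size 8.
That gives 1 strongly connected component.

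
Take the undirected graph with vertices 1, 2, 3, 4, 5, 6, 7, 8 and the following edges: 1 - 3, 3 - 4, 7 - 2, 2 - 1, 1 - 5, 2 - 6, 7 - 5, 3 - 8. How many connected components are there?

1

Starting from 1 we can reach 1, 2, 3, 4, 5, 6, 7, 8. That is one component of size 8.
Total: 1 component.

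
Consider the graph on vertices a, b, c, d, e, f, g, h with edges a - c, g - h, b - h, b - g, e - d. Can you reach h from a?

The component containing a is {a, c}, and h is not in it.

No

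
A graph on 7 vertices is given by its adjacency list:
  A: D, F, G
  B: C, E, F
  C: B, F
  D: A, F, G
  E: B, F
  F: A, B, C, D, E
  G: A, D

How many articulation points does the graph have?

Removing F increases the component count from 1 to 2, so F is a cut vertex.
By contrast removing E leaves 1 component; it is not a cut vertex. No other vertex is a cut vertex either.

1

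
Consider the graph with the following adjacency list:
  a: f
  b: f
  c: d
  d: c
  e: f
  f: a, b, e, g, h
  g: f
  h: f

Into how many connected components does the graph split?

2

Starting from c we can reach c, d. That is one component of size 2.
Starting from a we can reach a, b, e, f, g, h. That is one component of size 6.
Total: 2 components.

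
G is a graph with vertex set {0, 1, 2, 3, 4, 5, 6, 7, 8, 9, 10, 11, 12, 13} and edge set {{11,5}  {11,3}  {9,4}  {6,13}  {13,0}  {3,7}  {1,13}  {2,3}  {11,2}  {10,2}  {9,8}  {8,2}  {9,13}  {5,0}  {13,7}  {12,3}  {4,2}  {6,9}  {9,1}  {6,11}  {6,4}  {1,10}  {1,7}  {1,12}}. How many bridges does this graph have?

0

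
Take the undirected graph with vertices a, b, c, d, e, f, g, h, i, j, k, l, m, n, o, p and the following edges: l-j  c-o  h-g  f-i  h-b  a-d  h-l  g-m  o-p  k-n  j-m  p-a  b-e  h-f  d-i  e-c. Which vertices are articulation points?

Removing h increases the component count from 2 to 3, so h is a cut vertex.
By contrast removing g leaves 2 components; it is not a cut vertex. No other vertex is a cut vertex either.

h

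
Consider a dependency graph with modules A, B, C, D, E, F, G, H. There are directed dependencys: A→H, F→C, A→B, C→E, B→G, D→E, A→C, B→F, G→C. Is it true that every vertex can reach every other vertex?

There is no directed path from E to D, so the graph is not strongly connected.

No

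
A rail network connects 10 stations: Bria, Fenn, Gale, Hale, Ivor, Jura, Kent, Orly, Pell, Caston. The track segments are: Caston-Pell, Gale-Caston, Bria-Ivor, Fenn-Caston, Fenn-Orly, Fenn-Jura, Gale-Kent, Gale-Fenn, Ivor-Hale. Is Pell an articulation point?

Deleting Pell leaves 2 components (was 2), so Pell is not a cut vertex.

No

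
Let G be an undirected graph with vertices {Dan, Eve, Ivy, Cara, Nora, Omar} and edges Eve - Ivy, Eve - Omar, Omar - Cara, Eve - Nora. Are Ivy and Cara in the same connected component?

Yes

From Ivy we can reach Eve, Ivy, Cara, Nora, Omar, which includes Cara.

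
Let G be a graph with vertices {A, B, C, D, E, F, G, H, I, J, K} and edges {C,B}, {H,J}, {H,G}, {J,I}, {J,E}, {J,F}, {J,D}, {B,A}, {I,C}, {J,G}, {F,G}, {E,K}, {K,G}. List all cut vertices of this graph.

B, C, I, J

Removing B increases the component count from 1 to 2, so B is a cut vertex.
Removing C increases the component count from 1 to 2, so C is a cut vertex.
Removing I increases the component count from 1 to 2, so I is a cut vertex.
Likewise J is a cut vertex.
By contrast removing G leaves 1 component; it is not a cut vertex. No other vertex is a cut vertex either.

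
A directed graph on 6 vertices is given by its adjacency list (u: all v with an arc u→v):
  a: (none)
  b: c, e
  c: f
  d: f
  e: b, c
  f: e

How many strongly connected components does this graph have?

3

{b, c, e, f} are all mutually reachable — one SCC of size 4.
{a} is an SCC by itself.
{d} is an SCC by itself.
That gives 3 strongly connected components.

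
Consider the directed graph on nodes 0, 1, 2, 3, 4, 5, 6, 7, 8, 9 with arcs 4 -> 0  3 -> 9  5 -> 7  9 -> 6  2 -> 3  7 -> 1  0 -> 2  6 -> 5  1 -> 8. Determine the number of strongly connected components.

{0} is an SCC by itself.
{4} is an SCC by itself.
{1} is an SCC by itself.
{2} is an SCC by itself.
{7} is an SCC by itself.
(and 5 more singleton SCCs)
That gives 10 strongly connected components.

10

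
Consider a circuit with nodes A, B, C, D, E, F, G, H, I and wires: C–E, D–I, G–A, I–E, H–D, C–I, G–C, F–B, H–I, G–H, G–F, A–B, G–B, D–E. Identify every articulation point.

Removing G increases the component count from 1 to 2, so G is a cut vertex.
By contrast removing C leaves 1 component; it is not a cut vertex. No other vertex is a cut vertex either.

G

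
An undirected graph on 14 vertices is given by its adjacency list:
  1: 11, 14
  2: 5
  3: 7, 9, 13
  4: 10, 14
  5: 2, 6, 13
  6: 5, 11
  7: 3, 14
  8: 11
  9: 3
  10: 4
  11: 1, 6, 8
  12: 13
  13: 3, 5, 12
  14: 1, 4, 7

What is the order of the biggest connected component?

Starting from 1 we can reach 1, 2, 3, 4, 5, 6, 7, 8, 9, 10, 11, 12, 13, 14. That is one component of size 14.
The largest has 14 vertices.

14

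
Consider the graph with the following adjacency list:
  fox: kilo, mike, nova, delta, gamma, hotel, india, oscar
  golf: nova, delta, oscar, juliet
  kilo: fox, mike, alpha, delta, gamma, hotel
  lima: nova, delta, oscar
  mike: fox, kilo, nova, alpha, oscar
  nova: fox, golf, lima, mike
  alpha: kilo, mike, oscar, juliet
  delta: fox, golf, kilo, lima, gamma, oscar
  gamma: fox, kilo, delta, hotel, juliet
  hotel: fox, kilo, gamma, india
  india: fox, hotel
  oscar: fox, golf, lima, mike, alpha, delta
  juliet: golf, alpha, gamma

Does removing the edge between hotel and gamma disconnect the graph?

No

After removing hotel-gamma, the path hotel-fox-gamma still connects them, so the edge is not a bridge.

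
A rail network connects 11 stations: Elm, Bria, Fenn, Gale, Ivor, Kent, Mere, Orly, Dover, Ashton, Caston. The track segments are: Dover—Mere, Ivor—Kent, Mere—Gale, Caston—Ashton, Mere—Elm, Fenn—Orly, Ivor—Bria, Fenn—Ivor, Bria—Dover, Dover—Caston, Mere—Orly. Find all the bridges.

Ashton-Caston, Caston-Dover, Elm-Mere, Gale-Mere, Ivor-Kent

The edges on the cycle Fenn-Ivor-Bria-Dover-Mere-Orly-Fenn are not bridges since each lies on that cycle.
But removing Mere—Elm disconnects Mere from Elm; removing Caston—Ashton disconnects Caston from Ashton; removing Caston—Dover disconnects Caston from Dover; removing Ivor—Kent disconnects Ivor from Kent — these are bridges.
In total 5 edges are bridges.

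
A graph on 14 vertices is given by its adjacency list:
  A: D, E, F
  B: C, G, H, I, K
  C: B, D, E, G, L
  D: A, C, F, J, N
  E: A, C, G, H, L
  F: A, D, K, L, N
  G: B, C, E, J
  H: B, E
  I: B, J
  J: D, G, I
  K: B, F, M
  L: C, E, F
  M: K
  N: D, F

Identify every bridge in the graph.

K-M

The edges on the cycle G-E-C-D-J-I-B-G are not bridges since each lies on that cycle.
But removing K-M disconnects K from M — this is a bridge.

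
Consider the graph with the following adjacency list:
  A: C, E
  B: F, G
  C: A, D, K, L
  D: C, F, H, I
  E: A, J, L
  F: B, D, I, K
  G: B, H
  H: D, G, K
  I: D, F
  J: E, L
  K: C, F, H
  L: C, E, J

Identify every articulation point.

Removing C increases the component count from 1 to 2, so C is a cut vertex.
By contrast removing A leaves 1 component; it is not a cut vertex. No other vertex is a cut vertex either.

C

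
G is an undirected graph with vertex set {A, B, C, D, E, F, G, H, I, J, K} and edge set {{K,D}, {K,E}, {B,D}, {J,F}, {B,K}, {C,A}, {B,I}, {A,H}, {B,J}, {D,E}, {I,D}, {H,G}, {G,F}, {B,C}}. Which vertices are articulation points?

B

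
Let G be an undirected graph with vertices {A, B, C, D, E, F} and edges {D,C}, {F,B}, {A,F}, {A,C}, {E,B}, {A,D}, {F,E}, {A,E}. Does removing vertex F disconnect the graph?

Deleting F leaves 1 component (was 1) (its neighbors A, B, E remain connected to each other), so F is not a cut vertex.

No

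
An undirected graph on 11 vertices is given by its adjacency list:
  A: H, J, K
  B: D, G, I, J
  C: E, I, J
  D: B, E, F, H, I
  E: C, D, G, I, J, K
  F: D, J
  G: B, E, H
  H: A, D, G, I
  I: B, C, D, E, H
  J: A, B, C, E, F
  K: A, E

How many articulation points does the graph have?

Removing I, for instance, still leaves 1 component. No single vertex removal increases the component count — the graph has no articulation points.

0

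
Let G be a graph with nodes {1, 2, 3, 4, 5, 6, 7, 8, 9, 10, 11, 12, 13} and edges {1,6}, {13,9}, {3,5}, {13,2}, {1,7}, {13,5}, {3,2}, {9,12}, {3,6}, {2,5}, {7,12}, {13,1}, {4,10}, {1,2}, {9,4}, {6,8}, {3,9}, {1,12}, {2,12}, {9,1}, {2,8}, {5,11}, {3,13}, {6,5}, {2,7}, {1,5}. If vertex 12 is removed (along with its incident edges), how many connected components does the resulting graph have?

With 12 gone, the remaining components are: {1, 2, 3, 4, 5, 6, 7, 8, 9, 10, 11, 13}.
That is 1 component.

1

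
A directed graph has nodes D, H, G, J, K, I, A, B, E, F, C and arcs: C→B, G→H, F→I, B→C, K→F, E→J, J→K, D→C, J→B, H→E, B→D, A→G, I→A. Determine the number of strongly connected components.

2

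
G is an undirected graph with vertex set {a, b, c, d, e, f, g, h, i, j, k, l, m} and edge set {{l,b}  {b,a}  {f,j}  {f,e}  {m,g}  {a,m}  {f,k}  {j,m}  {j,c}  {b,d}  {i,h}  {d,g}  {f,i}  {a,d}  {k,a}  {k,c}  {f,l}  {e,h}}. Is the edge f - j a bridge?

After removing f - j, the path f-k-c-j still connects them, so the edge is not a bridge.

No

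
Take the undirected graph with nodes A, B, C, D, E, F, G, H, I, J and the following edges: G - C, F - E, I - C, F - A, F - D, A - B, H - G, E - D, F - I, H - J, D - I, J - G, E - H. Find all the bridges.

A-B, A-F

The edges on the cycle H-J-G-H are not bridges since each lies on that cycle.
But removing A - B disconnects A from B; removing F - A disconnects F from A — these are bridges.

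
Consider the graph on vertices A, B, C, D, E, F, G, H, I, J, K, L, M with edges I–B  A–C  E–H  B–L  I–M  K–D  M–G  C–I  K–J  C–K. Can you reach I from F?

The component containing F is {F}, and I is not in it.

No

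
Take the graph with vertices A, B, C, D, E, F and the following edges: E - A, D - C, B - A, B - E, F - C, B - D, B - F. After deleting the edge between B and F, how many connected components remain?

1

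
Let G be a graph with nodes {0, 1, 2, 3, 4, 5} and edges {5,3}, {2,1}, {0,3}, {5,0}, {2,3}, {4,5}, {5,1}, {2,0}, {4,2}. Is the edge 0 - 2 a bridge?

No

After removing 0 - 2, the path 0-3-2 still connects them, so the edge is not a bridge.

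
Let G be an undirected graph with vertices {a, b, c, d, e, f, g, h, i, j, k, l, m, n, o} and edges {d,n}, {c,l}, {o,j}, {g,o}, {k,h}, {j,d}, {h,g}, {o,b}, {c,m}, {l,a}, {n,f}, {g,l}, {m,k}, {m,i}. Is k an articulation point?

Deleting k leaves 2 components (was 2), so k is not a cut vertex.

No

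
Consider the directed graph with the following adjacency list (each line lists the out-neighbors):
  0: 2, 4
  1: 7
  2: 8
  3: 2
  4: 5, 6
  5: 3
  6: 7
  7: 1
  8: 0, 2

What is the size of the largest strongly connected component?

{0, 2, 3, 4, 5, 8} are all mutually reachable — one SCC of size 6.
{1, 7} are all mutually reachable — one SCC of size 2.
{6} is an SCC by itself.
The largest has 6 vertices.

6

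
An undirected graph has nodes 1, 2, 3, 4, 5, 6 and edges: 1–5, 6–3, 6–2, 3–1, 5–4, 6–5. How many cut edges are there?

2

The edges on the cycle 6-3-1-5-6 are not bridges since each lies on that cycle.
But removing 5–4 disconnects 5 from 4; removing 6–2 disconnects 6 from 2 — these are bridges.
That makes 2 bridges.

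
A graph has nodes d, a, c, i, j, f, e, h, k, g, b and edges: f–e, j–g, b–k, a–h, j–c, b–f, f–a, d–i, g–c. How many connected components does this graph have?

3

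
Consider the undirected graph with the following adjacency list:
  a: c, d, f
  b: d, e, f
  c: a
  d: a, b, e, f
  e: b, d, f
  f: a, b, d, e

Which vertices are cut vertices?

Removing a increases the component count from 1 to 2, so a is a cut vertex.
By contrast removing e leaves 1 component; it is not a cut vertex. No other vertex is a cut vertex either.

a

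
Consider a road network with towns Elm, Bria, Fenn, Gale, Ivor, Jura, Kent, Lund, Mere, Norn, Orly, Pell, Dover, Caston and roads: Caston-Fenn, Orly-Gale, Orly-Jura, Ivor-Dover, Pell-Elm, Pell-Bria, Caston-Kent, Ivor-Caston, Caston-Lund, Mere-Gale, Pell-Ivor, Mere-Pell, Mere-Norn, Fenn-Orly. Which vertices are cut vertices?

Removing Ivor increases the component count from 1 to 2, so Ivor is a cut vertex.
Removing Mere increases the component count from 1 to 2, so Mere is a cut vertex.
Removing Orly increases the component count from 1 to 2, so Orly is a cut vertex.
Likewise Pell, Caston are cut vertices.
By contrast removing Jura leaves 1 component; it is not a cut vertex. No other vertex is a cut vertex either.

Ivor, Mere, Orly, Pell, Caston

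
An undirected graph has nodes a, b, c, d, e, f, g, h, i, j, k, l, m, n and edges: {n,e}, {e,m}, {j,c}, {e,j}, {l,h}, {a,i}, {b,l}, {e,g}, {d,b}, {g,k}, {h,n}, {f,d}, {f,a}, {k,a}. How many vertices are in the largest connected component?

14

Starting from a we can reach a, b, c, d, e, f, g, h, i, j, k, l, m, n. That is one component of size 14.
The largest has 14 vertices.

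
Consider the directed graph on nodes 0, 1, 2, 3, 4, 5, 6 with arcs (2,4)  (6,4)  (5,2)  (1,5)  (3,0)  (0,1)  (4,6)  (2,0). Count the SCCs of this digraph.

{0, 1, 2, 5} are all mutually reachable — one SCC of size 4.
{4, 6} are all mutually reachable — one SCC of size 2.
{3} is an SCC by itself.
That gives 3 strongly connected components.

3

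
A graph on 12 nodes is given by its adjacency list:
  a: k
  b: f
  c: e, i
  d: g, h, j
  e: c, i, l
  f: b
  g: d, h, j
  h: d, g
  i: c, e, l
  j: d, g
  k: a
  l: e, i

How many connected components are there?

Starting from b we can reach b, f. That is one component of size 2.
Starting from a we can reach a, k. That is one component of size 2.
Starting from d we can reach d, g, h, j. That is one component of size 4.
Starting from c we can reach c, e, i, l. That is one component of size 4.
Total: 4 components.

4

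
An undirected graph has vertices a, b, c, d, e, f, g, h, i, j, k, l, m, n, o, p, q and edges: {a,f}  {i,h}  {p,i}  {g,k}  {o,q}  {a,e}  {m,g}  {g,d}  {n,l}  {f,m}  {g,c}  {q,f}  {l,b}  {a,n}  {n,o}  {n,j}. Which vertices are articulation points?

Removing a increases the component count from 2 to 3, so a is a cut vertex.
Removing f increases the component count from 2 to 3, so f is a cut vertex.
Removing g increases the component count from 2 to 5, so g is a cut vertex.
Likewise i, l, m, n are cut vertices.
By contrast removing c leaves 2 components; it is not a cut vertex. No other vertex is a cut vertex either.

a, f, g, i, l, m, n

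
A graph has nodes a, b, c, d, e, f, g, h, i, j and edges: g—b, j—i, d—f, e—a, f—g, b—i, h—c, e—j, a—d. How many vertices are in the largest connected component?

8

Starting from c we can reach c, h. That is one component of size 2.
Starting from a we can reach a, b, d, e, f, g, i, j. That is one component of size 8.
The largest has 8 vertices.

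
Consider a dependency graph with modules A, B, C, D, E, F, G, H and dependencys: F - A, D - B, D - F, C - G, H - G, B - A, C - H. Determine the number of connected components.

E is isolated — a component by itself.
Starting from C we can reach C, G, H. That is one component of size 3.
Starting from A we can reach A, B, D, F. That is one component of size 4.
Total: 3 components.

3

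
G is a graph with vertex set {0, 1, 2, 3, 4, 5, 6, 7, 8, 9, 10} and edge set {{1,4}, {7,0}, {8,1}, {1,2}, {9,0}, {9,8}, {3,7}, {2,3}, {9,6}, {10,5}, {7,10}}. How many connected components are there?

Starting from 0 we can reach 0, 1, 2, 3, 4, 5, 6, 7, 8, 9, 10. That is one component of size 11.
Total: 1 component.

1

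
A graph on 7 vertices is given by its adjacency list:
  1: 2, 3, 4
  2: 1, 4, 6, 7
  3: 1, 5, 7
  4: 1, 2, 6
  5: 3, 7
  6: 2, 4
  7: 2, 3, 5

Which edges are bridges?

none

The edges on the cycle 2-1-3-5-7-2 are not bridges since each lies on that cycle.
Every edge lies on some cycle, so there are no bridges.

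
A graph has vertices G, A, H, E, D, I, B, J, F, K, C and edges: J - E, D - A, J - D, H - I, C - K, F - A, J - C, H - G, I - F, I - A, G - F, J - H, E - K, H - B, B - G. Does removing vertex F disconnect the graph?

No

Deleting F leaves 1 component (was 1) (its neighbors A, G, I remain connected to each other), so F is not a cut vertex.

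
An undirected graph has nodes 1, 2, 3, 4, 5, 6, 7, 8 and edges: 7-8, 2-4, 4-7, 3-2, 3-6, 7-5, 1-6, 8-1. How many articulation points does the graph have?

Removing 7 increases the component count from 1 to 2, so 7 is a cut vertex.
By contrast removing 2 leaves 1 component; it is not a cut vertex. No other vertex is a cut vertex either.

1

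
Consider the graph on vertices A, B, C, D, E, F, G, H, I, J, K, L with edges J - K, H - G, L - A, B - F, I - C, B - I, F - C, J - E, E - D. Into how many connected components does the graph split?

4

Starting from A we can reach A, L. That is one component of size 2.
Starting from G we can reach G, H. That is one component of size 2.
Starting from D we can reach D, E, J, K. That is one component of size 4.
Starting from B we can reach B, C, F, I. That is one component of size 4.
Total: 4 components.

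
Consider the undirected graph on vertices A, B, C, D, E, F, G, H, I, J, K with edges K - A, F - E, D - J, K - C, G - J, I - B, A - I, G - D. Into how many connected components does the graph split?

H is isolated — a component by itself.
Starting from E we can reach E, F. That is one component of size 2.
Starting from D we can reach D, G, J. That is one component of size 3.
Starting from A we can reach A, B, C, I, K. That is one component of size 5.
Total: 4 components.

4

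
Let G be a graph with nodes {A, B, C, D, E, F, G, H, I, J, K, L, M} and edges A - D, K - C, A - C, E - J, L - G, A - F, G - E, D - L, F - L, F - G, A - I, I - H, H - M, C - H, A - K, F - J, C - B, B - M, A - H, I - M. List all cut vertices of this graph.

Removing A increases the component count from 1 to 2, so A is a cut vertex.
By contrast removing C leaves 1 component; it is not a cut vertex. No other vertex is a cut vertex either.

A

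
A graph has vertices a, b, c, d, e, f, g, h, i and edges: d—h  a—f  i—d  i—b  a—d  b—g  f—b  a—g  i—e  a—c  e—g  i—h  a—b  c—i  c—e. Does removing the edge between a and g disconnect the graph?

No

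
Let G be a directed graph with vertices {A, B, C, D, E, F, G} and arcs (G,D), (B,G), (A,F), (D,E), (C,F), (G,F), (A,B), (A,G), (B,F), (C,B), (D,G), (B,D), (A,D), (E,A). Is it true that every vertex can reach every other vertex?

There is no directed path from D to C, so the graph is not strongly connected.

No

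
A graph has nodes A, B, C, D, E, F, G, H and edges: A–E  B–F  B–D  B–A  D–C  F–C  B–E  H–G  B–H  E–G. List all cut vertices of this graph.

B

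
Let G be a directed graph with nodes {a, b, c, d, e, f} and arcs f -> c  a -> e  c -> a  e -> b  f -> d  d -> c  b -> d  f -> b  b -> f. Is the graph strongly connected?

Yes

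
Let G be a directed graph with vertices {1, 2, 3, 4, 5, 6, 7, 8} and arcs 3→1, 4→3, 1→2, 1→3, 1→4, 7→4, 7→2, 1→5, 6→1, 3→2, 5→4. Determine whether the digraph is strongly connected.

No

There is no directed path from 3 to 6, so the graph is not strongly connected.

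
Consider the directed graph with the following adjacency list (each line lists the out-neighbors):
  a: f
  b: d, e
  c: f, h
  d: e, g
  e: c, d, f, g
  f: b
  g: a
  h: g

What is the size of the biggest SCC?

8

{a, b, c, d, e, f, g, h} are all mutually reachable — one SCC of size 8.
The largest has 8 vertices.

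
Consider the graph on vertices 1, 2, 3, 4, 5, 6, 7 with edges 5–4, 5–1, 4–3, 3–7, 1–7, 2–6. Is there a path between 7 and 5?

From 7 we can reach 1, 3, 4, 5, 7, which includes 5.

Yes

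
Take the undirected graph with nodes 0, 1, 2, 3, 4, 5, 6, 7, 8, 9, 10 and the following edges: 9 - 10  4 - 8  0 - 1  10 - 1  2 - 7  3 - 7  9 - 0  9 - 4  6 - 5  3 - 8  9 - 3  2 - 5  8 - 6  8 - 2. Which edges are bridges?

The edges on the cycle 8-6-5-2-8 are not bridges since each lies on that cycle.
Every edge lies on some cycle, so there are no bridges.

none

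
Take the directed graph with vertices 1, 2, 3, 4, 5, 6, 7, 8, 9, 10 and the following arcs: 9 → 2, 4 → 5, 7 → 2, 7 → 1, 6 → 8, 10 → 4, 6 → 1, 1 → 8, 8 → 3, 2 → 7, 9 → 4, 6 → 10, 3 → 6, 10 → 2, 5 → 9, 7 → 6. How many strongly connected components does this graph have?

1

{1, 2, 3, 4, 5, 6, 7, 8, 9, 10} are all mutually reachable — one SCC of size 10.
That gives 1 strongly connected component.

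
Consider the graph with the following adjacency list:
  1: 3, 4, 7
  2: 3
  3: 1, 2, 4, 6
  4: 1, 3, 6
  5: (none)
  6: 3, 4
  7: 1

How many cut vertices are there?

2

Removing 1 increases the component count from 2 to 3, so 1 is a cut vertex.
Removing 3 increases the component count from 2 to 3, so 3 is a cut vertex.
By contrast removing 2 leaves 2 components; it is not a cut vertex. No other vertex is a cut vertex either.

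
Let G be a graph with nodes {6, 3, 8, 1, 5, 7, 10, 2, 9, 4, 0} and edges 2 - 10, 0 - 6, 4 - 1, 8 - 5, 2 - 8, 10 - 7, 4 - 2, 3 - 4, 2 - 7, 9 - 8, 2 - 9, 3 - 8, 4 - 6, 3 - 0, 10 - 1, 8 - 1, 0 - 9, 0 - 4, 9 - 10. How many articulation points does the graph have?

Removing 8 increases the component count from 1 to 2, so 8 is a cut vertex.
By contrast removing 3 leaves 1 component; it is not a cut vertex. No other vertex is a cut vertex either.

1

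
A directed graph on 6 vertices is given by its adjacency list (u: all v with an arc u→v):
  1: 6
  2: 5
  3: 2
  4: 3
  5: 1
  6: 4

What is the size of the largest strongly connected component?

6

{1, 2, 3, 4, 5, 6} are all mutually reachable — one SCC of size 6.
The largest has 6 vertices.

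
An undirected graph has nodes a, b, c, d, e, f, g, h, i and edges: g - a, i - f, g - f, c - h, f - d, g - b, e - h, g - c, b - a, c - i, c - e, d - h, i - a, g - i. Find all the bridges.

The edges on the cycle g-c-i-f-g are not bridges since each lies on that cycle.
Every edge lies on some cycle, so there are no bridges.

none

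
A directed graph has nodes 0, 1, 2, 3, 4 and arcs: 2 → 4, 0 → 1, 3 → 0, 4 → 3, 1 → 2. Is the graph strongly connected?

Yes

From 0 we can reach every vertex (0, 1, 2, 3, 4), and every vertex can reach 0 (0, 1, 2, 3, 4). So the whole graph is one strongly connected component.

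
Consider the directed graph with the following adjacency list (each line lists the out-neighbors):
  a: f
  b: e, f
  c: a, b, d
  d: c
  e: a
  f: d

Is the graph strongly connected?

Yes

From c we can reach every vertex (a, b, c, d, e, f), and every vertex can reach c (a, b, c, d, e, f). So the whole graph is one strongly connected component.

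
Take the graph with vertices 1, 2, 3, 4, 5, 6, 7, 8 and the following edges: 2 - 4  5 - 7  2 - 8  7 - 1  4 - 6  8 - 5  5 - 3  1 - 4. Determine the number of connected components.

Starting from 1 we can reach 1, 2, 3, 4, 5, 6, 7, 8. That is one component of size 8.
Total: 1 component.

1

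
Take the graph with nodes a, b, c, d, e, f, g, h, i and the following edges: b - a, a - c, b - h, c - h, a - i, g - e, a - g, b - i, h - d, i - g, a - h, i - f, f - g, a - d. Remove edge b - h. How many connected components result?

1

b and h are still connected via b-a-h, so the component count stays at 1.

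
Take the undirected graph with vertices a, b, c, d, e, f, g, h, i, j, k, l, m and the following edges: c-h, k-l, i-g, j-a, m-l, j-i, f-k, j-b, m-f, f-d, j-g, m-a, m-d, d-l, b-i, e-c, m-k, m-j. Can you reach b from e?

The component containing e is {c, e, h}, and b is not in it.

No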